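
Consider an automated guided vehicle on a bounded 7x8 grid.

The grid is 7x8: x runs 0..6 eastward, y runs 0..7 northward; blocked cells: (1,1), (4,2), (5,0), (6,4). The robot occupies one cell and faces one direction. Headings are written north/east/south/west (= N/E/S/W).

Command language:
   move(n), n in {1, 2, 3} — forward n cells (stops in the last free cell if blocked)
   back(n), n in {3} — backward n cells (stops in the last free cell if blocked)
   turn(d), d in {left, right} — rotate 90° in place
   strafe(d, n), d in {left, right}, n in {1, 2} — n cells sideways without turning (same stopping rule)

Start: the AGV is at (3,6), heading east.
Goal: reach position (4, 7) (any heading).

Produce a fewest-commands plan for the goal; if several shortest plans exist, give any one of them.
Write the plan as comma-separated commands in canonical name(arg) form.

strafe(left, 2), move(1)

from: at (3,6), heading east
step 1 (strafe(left, 2)): at (3,7), heading east
step 2 (move(1)): at (4,7), heading east
shorter routes all fall short; 2 is best.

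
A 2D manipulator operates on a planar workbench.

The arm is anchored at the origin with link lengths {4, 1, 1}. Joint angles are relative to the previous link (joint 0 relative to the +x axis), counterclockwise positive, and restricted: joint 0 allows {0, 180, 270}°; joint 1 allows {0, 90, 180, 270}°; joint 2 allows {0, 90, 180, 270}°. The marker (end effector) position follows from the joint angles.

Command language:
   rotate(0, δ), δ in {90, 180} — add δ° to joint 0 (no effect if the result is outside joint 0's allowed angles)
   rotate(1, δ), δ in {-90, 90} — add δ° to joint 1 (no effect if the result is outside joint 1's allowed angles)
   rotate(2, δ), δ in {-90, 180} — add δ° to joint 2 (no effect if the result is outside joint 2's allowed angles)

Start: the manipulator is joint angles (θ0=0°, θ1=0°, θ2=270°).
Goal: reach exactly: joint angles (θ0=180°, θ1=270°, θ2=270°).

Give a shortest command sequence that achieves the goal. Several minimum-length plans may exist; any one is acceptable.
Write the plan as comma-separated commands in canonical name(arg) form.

rotate(0, 180), rotate(1, -90)

initial: joint angles (θ0=0°, θ1=0°, θ2=270°)
step 1 (rotate(0, 180)): joint angles (θ0=180°, θ1=0°, θ2=270°)
step 2 (rotate(1, -90)): joint angles (θ0=180°, θ1=270°, θ2=270°)
shorter routes all fall short; 2 is best.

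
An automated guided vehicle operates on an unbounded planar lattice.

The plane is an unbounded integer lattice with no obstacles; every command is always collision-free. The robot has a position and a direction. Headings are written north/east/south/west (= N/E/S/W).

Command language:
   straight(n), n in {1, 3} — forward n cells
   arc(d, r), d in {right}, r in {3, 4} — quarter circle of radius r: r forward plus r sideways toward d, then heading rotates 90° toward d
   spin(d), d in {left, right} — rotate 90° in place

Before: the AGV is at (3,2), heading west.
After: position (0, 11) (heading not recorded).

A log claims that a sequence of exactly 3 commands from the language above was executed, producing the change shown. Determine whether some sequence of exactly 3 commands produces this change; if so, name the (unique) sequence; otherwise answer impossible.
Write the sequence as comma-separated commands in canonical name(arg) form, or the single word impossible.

key: order matters: swapping arc(right, 3) and straight(3) lands elsewhere
start: at (3,2), heading west
t=1 arc(right, 3) ⇒ at (0,5), heading north
t=2 straight(3) ⇒ at (0,8), heading north
t=3 straight(3) ⇒ at (0,11), heading north
no rival 3-sequence matches.

arc(right, 3), straight(3), straight(3)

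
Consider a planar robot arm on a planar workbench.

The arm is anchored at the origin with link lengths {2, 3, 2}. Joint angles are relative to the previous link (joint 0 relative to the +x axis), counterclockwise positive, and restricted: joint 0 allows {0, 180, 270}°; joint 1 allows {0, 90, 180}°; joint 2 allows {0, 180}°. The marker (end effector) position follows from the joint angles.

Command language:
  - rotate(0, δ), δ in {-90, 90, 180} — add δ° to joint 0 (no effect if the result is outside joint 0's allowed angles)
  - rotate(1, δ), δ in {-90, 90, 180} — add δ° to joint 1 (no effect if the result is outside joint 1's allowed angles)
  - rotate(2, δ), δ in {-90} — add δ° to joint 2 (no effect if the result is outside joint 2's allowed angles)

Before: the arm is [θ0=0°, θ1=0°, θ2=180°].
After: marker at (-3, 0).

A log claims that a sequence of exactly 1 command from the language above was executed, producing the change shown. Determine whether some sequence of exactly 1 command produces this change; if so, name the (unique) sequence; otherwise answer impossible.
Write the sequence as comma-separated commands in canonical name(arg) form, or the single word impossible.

from: [θ0=0°, θ1=0°, θ2=180°]
step 1 (rotate(0, 180)): [θ0=180°, θ1=0°, θ2=180°]
all 7 alternatives checked — unique.

rotate(0, 180)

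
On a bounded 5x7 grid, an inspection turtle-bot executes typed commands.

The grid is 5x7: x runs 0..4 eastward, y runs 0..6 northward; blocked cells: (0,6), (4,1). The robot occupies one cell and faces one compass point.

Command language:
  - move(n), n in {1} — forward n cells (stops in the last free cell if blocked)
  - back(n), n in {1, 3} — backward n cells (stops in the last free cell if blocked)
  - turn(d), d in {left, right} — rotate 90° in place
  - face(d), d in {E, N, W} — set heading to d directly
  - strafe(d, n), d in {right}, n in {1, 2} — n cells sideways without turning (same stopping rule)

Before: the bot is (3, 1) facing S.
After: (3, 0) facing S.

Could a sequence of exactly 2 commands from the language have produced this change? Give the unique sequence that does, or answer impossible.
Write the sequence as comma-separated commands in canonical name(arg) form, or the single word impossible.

key: the second move(1) runs into the grid edge before its full distance
t0: (3, 1) facing S
t=1 move(1) ⇒ (3, 0) facing S
t=2 move(1) ⇒ (3, 0) facing S
uniquely the one of 100 2-step routes that fits.

move(1), move(1)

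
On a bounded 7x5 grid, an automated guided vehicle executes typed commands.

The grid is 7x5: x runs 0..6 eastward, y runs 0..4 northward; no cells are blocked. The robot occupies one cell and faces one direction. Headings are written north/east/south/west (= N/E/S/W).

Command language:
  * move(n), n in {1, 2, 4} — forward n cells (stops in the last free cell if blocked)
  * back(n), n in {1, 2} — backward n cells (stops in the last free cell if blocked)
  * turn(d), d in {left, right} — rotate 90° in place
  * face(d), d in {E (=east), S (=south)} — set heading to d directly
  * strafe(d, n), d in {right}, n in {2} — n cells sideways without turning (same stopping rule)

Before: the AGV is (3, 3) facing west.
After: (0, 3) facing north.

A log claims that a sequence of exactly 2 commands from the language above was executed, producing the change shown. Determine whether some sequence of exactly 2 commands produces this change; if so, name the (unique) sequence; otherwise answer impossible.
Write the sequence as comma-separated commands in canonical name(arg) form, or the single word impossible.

key: move(4) runs into the grid edge before its full distance
begin: (3, 3) facing west
1. move(4) → (0, 3) facing west
2. turn(right) → (0, 3) facing north
all 100 alternatives checked — unique.

move(4), turn(right)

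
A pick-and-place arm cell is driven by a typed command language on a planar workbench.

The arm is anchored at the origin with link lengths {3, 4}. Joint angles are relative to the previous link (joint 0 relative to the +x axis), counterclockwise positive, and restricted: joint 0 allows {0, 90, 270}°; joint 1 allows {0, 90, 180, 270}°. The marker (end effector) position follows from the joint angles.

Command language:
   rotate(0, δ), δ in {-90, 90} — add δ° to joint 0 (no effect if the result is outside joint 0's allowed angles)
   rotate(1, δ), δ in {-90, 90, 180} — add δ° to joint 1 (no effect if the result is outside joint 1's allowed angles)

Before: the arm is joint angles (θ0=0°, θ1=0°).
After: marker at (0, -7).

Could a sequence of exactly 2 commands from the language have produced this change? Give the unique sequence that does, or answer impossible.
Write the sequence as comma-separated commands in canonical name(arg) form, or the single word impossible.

begin: joint angles (θ0=0°, θ1=0°)
t=1 rotate(0, -90) ⇒ joint angles (θ0=270°, θ1=0°)
t=2 rotate(0, -90) ⇒ joint angles (θ0=270°, θ1=0°)
uniquely the one of 25 2-step routes that fits.

rotate(0, -90), rotate(0, -90)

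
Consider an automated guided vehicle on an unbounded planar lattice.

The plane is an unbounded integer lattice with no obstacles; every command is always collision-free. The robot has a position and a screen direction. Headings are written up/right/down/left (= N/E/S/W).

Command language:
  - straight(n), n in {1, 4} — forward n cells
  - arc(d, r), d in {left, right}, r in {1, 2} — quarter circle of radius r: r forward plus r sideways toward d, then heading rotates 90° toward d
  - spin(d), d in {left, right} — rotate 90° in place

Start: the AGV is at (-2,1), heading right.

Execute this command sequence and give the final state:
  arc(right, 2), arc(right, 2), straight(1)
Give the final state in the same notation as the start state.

begin: at (-2,1), heading right
1. arc(right, 2) → at (0,-1), heading down
2. arc(right, 2) → at (-2,-3), heading left
3. straight(1) → at (-3,-3), heading left

at (-3,-3), heading left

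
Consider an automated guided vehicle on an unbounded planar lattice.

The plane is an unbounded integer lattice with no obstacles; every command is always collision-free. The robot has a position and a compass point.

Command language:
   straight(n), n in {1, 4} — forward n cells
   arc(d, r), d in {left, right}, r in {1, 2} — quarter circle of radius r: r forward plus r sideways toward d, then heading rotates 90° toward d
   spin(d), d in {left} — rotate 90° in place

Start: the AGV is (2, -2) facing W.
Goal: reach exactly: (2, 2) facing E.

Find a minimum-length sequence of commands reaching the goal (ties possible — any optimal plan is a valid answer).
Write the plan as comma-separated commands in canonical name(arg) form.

arc(right, 2), arc(right, 2)

start: (2, -2) facing W
1. arc(right, 2) → (0, 0) facing N
2. arc(right, 2) → (2, 2) facing E
nothing shorter than 2 reaches the goal.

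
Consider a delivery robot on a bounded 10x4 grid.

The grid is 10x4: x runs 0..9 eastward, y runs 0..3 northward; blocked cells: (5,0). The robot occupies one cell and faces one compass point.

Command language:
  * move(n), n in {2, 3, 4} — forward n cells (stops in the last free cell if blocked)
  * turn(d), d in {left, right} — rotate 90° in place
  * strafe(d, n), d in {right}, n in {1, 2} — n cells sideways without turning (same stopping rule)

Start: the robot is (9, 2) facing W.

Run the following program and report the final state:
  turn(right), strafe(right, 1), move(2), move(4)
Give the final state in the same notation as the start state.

begin: (9, 2) facing W
[1] after turn(right): (9, 2) facing N
[2] after strafe(right, 1): (9, 2) facing N
[3] after move(2): (9, 3) facing N
[4] after move(4): (9, 3) facing N

(9, 3) facing N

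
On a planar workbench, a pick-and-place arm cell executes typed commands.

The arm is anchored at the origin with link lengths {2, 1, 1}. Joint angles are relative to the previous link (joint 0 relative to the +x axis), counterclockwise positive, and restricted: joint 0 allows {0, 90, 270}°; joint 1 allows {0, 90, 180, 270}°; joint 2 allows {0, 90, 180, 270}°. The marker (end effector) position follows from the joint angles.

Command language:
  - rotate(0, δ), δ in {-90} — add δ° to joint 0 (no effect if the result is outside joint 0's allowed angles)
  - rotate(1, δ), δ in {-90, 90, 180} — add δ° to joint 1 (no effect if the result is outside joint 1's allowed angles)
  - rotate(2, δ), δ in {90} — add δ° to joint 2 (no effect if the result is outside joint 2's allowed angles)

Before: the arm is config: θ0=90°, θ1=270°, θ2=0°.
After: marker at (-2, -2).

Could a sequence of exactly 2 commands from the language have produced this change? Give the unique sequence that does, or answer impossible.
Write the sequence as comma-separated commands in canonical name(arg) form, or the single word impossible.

rotate(0, -90), rotate(0, -90)

initial: config: θ0=90°, θ1=270°, θ2=0°
t=1 rotate(0, -90) ⇒ config: θ0=0°, θ1=270°, θ2=0°
t=2 rotate(0, -90) ⇒ config: θ0=270°, θ1=270°, θ2=0°
no other 2-command option fits: unique.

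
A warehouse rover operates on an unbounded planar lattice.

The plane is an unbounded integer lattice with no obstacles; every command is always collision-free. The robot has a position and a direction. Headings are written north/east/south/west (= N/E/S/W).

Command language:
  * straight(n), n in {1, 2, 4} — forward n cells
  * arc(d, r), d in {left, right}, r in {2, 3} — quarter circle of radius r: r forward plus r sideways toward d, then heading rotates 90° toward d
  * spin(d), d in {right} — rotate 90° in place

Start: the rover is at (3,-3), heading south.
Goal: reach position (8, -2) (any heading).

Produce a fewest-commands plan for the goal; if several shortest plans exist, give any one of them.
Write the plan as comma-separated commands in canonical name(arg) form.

t0: at (3,-3), heading south
[1] after arc(left, 2): at (5,-5), heading east
[2] after arc(left, 3): at (8,-2), heading north
no 1-step plan works, so 2 is optimal.

arc(left, 2), arc(left, 3)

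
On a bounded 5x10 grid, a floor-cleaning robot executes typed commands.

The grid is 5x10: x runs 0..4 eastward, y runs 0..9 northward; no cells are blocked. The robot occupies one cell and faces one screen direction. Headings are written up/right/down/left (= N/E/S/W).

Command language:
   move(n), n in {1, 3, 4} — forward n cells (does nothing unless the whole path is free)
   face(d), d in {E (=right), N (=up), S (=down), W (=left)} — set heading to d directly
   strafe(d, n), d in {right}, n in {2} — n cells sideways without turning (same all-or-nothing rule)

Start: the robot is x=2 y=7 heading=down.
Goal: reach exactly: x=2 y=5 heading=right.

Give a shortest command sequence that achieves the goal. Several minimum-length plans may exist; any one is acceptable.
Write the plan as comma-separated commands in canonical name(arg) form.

t0: x=2 y=7 heading=down
step 1 (face(E)): x=2 y=7 heading=right
step 2 (strafe(right, 2)): x=2 y=5 heading=right
shorter routes all fall short; 2 is best.

face(E), strafe(right, 2)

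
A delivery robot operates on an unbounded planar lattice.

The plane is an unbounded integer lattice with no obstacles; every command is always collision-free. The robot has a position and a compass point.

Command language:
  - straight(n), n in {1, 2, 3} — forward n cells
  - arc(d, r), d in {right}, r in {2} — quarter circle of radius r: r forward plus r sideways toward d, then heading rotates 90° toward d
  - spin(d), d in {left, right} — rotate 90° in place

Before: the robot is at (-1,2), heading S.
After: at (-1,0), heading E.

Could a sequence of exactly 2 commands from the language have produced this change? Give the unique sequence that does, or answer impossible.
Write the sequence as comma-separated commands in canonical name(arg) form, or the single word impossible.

key: position moved to (-1,0) AND the heading swung to E — translation plus rotation needed
t0: at (-1,2), heading S
step 1 (straight(2)): at (-1,0), heading S
step 2 (spin(left)): at (-1,0), heading E
no rival 2-sequence matches.

straight(2), spin(left)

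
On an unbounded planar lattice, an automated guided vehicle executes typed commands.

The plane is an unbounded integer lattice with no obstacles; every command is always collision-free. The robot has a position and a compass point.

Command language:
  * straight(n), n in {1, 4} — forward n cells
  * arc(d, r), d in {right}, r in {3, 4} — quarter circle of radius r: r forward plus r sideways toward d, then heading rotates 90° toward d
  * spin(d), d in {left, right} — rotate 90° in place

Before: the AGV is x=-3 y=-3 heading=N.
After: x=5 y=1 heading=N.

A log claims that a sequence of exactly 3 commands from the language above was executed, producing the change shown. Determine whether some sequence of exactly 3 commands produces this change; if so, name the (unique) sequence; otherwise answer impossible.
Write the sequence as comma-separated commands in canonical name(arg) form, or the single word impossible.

key: running spin(left) before arc(right, 4) would end elsewhere — order is forced
begin: x=-3 y=-3 heading=N
t=1 arc(right, 4) ⇒ x=1 y=1 heading=E
t=2 straight(4) ⇒ x=5 y=1 heading=E
t=3 spin(left) ⇒ x=5 y=1 heading=N
uniquely the one of 216 3-step routes that fits.

arc(right, 4), straight(4), spin(left)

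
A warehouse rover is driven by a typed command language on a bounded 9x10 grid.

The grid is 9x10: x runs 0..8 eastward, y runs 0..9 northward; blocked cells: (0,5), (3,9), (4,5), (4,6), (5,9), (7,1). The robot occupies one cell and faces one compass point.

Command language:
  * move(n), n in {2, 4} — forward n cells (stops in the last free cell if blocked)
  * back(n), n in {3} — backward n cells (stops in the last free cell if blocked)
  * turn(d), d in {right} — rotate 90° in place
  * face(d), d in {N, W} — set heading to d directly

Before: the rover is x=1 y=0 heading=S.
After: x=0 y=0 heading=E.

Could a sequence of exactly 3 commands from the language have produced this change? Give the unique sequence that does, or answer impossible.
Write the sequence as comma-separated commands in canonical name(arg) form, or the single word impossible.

face(N), turn(right), back(3)

key: position moved to (0,0) AND the heading swung to E — translation plus rotation needed
t0: x=1 y=0 heading=S
t=1 face(N) ⇒ x=1 y=0 heading=N
t=2 turn(right) ⇒ x=1 y=0 heading=E
t=3 back(3) ⇒ x=0 y=0 heading=E
no rival 3-sequence matches.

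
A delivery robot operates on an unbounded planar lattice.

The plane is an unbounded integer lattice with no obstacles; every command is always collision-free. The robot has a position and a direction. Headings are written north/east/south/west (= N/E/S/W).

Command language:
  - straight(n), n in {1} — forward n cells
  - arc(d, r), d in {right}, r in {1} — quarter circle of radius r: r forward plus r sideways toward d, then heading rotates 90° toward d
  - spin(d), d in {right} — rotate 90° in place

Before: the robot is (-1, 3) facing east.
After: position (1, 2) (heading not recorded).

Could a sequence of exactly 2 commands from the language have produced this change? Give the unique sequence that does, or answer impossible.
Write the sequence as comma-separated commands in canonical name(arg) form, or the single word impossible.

straight(1), arc(right, 1)

key: order matters: swapping straight(1) and arc(right, 1) lands elsewhere
start: (-1, 3) facing east
step 1 (straight(1)): (0, 3) facing east
step 2 (arc(right, 1)): (1, 2) facing south
no other 2-command option fits: unique.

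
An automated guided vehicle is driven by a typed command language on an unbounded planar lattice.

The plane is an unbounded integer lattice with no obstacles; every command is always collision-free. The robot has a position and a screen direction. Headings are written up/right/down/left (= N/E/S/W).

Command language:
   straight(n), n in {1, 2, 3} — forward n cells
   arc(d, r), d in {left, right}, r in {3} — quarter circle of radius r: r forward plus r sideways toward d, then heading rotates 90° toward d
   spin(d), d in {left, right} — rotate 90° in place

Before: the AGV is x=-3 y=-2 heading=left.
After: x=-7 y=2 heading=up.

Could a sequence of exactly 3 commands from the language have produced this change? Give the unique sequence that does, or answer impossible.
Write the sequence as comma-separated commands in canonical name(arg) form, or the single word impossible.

straight(1), arc(right, 3), straight(1)

key: cell and facing (now N) both changed — the 3 commands mix motion and turning
t0: x=-3 y=-2 heading=left
step 1 (straight(1)): x=-4 y=-2 heading=left
step 2 (arc(right, 3)): x=-7 y=1 heading=up
step 3 (straight(1)): x=-7 y=2 heading=up
no rival 3-sequence matches.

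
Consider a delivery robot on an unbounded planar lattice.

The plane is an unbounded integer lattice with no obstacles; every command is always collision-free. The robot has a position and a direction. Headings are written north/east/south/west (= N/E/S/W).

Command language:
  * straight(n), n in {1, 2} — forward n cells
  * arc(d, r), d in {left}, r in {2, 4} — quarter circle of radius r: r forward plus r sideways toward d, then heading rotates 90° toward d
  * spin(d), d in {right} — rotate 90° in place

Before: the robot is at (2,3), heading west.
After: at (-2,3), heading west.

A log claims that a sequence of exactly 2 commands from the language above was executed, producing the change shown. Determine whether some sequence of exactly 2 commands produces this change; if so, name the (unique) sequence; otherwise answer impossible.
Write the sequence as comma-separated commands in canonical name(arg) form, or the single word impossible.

straight(2), straight(2)

key: heading stays W — no command in the sequence turns
start: at (2,3), heading west
1. straight(2) → at (0,3), heading west
2. straight(2) → at (-2,3), heading west
no rival 2-sequence matches.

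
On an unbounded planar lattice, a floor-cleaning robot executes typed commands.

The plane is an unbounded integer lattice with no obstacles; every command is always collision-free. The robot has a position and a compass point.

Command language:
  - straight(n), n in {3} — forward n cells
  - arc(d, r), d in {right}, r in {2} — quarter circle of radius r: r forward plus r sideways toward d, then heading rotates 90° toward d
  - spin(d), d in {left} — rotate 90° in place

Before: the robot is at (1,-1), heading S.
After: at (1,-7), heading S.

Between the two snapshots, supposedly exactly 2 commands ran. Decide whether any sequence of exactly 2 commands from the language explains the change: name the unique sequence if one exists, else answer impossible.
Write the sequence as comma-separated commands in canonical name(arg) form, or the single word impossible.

straight(3), straight(3)

key: still facing S at the end — nothing in the sequence rotates
initial: at (1,-1), heading S
[1] after straight(3): at (1,-4), heading S
[2] after straight(3): at (1,-7), heading S
all 9 alternatives checked — unique.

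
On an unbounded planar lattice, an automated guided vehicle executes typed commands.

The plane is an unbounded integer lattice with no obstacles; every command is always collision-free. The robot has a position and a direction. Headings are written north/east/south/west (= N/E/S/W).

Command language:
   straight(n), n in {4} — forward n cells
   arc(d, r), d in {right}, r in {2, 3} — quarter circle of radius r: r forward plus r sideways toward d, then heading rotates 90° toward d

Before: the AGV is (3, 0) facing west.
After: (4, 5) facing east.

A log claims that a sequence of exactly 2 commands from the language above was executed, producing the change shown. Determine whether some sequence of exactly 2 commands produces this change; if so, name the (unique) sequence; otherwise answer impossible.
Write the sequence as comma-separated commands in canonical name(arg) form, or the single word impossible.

key: order matters: swapping arc(right, 2) and arc(right, 3) lands elsewhere
initial: (3, 0) facing west
t=1 arc(right, 2) ⇒ (1, 2) facing north
t=2 arc(right, 3) ⇒ (4, 5) facing east
no rival 2-sequence matches.

arc(right, 2), arc(right, 3)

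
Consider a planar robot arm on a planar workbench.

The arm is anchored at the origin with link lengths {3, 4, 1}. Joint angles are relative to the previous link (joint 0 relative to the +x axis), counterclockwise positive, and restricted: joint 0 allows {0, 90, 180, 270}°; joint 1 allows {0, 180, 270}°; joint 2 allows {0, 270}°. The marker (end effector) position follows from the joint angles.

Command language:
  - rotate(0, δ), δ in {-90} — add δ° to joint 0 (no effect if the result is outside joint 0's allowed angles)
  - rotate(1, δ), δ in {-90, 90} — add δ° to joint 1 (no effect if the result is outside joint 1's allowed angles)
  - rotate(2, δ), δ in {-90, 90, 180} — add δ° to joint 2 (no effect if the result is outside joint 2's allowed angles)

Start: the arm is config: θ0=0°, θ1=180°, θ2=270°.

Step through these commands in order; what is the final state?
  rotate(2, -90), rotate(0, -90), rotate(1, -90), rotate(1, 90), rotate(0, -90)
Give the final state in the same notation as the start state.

t0: config: θ0=0°, θ1=180°, θ2=270°
t=1 rotate(2, -90) ⇒ config: θ0=0°, θ1=180°, θ2=270°
t=2 rotate(0, -90) ⇒ config: θ0=270°, θ1=180°, θ2=270°
t=3 rotate(1, -90) ⇒ config: θ0=270°, θ1=180°, θ2=270°
t=4 rotate(1, 90) ⇒ config: θ0=270°, θ1=270°, θ2=270°
t=5 rotate(0, -90) ⇒ config: θ0=180°, θ1=270°, θ2=270°

config: θ0=180°, θ1=270°, θ2=270°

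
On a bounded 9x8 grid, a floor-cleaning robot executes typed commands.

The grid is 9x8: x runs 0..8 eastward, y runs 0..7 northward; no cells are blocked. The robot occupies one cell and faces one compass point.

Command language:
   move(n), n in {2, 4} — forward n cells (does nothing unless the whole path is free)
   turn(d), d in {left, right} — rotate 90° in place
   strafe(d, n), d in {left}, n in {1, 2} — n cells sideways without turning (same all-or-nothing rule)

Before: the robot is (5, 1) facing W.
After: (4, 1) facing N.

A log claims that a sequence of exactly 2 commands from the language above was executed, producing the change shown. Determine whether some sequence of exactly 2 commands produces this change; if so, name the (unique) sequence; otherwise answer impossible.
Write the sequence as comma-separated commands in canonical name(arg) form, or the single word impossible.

key: running strafe(left, 1) before turn(right) would end elsewhere — order is forced
begin: (5, 1) facing W
1. turn(right) → (5, 1) facing N
2. strafe(left, 1) → (4, 1) facing N
all 36 alternatives checked — unique.

turn(right), strafe(left, 1)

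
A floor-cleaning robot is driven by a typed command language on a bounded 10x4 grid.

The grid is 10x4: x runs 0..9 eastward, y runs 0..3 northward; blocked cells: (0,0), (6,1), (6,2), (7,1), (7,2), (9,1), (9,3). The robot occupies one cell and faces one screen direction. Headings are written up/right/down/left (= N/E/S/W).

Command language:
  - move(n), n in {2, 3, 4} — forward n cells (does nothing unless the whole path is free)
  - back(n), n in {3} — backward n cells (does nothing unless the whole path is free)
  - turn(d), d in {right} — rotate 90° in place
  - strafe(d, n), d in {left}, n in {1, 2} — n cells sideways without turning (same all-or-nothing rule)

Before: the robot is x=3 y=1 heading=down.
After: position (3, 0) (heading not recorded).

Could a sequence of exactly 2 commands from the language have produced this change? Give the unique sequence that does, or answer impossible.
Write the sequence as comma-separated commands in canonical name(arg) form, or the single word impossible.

key: order matters: swapping turn(right) and strafe(left, 1) lands elsewhere
t0: x=3 y=1 heading=down
[1] after turn(right): x=3 y=1 heading=left
[2] after strafe(left, 1): x=3 y=0 heading=left
all 49 alternatives checked — unique.

turn(right), strafe(left, 1)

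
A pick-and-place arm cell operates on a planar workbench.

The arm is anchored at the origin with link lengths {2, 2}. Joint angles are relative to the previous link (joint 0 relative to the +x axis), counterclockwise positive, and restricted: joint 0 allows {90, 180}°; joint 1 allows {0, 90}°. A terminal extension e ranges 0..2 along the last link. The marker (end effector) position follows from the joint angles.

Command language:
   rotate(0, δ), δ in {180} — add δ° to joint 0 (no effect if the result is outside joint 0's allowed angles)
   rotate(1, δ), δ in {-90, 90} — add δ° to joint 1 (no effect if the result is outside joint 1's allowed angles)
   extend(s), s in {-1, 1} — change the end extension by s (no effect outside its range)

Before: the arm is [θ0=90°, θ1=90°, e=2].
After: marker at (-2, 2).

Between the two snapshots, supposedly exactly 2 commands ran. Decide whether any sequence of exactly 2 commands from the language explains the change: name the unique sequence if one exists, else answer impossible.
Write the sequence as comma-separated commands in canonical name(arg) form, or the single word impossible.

start: [θ0=90°, θ1=90°, e=2]
[1] after extend(-1): [θ0=90°, θ1=90°, e=1]
[2] after extend(-1): [θ0=90°, θ1=90°, e=0]
no other 2-command option fits: unique.

extend(-1), extend(-1)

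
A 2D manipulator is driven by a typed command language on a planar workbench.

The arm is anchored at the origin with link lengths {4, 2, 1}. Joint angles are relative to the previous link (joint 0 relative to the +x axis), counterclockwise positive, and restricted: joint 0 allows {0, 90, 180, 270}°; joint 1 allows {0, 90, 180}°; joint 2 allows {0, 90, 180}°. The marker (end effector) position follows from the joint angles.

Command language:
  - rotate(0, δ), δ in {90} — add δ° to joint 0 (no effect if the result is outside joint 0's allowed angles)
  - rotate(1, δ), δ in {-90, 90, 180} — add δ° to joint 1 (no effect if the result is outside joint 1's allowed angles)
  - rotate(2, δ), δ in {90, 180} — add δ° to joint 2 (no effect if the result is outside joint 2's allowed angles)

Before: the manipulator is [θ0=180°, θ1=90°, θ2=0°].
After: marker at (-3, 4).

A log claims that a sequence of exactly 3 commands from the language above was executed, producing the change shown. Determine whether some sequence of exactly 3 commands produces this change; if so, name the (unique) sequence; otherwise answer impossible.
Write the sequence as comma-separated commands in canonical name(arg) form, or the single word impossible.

t0: [θ0=180°, θ1=90°, θ2=0°]
step 1 (rotate(0, 90)): [θ0=270°, θ1=90°, θ2=0°]
step 2 (rotate(0, 90)): [θ0=0°, θ1=90°, θ2=0°]
step 3 (rotate(0, 90)): [θ0=90°, θ1=90°, θ2=0°]
all 216 alternatives checked — unique.

rotate(0, 90), rotate(0, 90), rotate(0, 90)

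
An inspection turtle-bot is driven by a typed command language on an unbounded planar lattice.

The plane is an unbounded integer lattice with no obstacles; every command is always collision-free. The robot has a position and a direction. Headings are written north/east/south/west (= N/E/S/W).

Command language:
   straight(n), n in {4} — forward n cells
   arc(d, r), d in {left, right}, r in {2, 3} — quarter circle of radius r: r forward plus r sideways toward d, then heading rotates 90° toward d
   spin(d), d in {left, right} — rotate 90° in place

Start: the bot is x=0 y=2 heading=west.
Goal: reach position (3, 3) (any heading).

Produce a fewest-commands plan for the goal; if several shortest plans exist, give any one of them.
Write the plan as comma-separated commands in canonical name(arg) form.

arc(right, 2), arc(right, 2), arc(right, 3)

t0: x=0 y=2 heading=west
t=1 arc(right, 2) ⇒ x=-2 y=4 heading=north
t=2 arc(right, 2) ⇒ x=0 y=6 heading=east
t=3 arc(right, 3) ⇒ x=3 y=3 heading=south
minimal: 3 command(s), checked below 3.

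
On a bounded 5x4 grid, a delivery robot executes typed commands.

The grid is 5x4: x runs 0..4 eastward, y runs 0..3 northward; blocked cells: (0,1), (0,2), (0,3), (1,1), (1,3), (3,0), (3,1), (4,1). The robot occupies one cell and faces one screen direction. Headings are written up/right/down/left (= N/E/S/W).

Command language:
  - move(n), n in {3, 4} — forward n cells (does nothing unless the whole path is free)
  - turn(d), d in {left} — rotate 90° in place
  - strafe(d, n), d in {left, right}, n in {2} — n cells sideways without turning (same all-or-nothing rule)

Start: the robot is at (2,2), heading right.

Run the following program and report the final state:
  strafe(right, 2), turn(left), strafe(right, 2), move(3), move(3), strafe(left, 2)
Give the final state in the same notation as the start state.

initial: at (2,2), heading right
t=1 strafe(right, 2) ⇒ at (2,0), heading right
t=2 turn(left) ⇒ at (2,0), heading up
t=3 strafe(right, 2) ⇒ at (2,0), heading up
t=4 move(3) ⇒ at (2,3), heading up
t=5 move(3) ⇒ at (2,3), heading up
t=6 strafe(left, 2) ⇒ at (2,3), heading up

at (2,3), heading up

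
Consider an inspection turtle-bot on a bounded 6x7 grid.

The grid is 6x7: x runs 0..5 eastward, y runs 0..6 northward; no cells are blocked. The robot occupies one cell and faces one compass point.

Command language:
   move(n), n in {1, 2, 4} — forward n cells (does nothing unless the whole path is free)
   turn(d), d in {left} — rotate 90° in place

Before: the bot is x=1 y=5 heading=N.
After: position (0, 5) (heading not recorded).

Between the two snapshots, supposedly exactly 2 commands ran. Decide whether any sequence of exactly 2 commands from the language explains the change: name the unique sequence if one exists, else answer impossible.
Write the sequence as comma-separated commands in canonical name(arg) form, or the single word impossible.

key: running move(1) before turn(left) would end elsewhere — order is forced
begin: x=1 y=5 heading=N
[1] after turn(left): x=1 y=5 heading=W
[2] after move(1): x=0 y=5 heading=W
no rival 2-sequence matches.

turn(left), move(1)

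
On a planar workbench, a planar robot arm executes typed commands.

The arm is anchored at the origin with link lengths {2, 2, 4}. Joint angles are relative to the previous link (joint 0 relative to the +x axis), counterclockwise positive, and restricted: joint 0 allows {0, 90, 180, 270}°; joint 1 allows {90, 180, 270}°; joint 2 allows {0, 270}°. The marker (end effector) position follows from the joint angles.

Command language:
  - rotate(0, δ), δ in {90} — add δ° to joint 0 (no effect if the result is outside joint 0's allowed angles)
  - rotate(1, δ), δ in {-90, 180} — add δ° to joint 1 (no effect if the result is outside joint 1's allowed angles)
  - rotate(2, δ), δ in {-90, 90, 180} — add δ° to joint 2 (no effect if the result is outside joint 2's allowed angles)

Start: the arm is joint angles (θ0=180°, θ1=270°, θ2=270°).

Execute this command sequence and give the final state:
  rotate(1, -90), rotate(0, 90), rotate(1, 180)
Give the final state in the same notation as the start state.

from: joint angles (θ0=180°, θ1=270°, θ2=270°)
1. rotate(1, -90) → joint angles (θ0=180°, θ1=180°, θ2=270°)
2. rotate(0, 90) → joint angles (θ0=270°, θ1=180°, θ2=270°)
3. rotate(1, 180) → joint angles (θ0=270°, θ1=180°, θ2=270°)

joint angles (θ0=270°, θ1=180°, θ2=270°)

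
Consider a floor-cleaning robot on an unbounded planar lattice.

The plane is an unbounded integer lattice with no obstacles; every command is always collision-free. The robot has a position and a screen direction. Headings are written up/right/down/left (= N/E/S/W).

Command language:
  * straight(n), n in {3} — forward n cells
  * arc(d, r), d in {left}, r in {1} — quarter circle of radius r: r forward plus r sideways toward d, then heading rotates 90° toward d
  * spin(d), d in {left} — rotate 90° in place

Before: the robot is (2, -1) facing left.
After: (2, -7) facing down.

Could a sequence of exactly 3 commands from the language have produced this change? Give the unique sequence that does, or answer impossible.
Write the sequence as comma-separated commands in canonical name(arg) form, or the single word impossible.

key: cell and facing (now S) both changed — the 3 commands mix motion and turning
start: (2, -1) facing left
t=1 spin(left) ⇒ (2, -1) facing down
t=2 straight(3) ⇒ (2, -4) facing down
t=3 straight(3) ⇒ (2, -7) facing down
uniquely the one of 27 3-step routes that fits.

spin(left), straight(3), straight(3)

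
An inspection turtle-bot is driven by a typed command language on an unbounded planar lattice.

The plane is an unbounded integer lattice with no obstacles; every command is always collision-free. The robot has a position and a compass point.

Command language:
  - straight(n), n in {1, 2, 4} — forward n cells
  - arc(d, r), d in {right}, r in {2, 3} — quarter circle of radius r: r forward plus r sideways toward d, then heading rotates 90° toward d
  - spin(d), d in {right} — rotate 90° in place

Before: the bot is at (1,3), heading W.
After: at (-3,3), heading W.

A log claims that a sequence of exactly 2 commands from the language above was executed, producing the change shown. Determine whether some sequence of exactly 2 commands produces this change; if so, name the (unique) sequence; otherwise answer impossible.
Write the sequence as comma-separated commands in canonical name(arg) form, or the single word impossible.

straight(2), straight(2)

key: heading stays W — no command in the sequence turns
from: at (1,3), heading W
1. straight(2) → at (-1,3), heading W
2. straight(2) → at (-3,3), heading W
uniquely the one of 36 2-step routes that fits.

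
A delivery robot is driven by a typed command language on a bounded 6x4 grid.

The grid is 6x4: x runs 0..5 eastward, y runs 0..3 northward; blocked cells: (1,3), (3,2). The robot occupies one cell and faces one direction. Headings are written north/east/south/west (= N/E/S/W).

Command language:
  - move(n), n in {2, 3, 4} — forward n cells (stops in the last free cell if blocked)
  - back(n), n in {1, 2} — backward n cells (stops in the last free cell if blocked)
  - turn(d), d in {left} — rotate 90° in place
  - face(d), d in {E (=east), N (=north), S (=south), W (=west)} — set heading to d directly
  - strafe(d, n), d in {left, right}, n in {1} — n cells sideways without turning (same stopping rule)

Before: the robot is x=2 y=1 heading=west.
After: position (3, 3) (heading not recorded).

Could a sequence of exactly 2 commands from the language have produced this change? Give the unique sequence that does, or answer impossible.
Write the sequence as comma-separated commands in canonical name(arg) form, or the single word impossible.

impossible

checked all 2-command options: none fits.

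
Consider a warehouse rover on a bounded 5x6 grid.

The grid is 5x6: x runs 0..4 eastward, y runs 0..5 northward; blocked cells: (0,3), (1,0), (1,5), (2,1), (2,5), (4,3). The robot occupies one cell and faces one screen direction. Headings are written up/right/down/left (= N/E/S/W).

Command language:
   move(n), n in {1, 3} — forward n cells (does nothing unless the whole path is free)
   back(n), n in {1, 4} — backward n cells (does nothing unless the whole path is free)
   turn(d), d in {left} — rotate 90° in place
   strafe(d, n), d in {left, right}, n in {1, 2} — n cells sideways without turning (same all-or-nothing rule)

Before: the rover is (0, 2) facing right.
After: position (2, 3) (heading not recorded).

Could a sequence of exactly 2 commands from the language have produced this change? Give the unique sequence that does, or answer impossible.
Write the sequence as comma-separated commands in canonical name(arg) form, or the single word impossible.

impossible

no 2-step route produces this change.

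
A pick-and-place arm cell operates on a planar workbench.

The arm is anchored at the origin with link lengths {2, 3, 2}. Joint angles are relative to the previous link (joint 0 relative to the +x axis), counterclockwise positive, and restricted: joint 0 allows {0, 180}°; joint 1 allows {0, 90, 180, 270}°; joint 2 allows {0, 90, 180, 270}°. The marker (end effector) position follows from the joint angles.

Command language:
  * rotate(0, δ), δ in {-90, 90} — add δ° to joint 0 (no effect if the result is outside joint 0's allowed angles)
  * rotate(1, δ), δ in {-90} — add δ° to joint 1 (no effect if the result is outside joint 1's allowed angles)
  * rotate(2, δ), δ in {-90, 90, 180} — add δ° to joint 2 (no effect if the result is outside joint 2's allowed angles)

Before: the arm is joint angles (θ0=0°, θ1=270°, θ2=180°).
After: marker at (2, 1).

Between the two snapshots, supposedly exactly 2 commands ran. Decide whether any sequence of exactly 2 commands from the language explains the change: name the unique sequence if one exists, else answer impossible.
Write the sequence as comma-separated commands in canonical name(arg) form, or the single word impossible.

rotate(1, -90), rotate(1, -90)

begin: joint angles (θ0=0°, θ1=270°, θ2=180°)
step 1 (rotate(1, -90)): joint angles (θ0=0°, θ1=180°, θ2=180°)
step 2 (rotate(1, -90)): joint angles (θ0=0°, θ1=90°, θ2=180°)
uniquely the one of 36 2-step routes that fits.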